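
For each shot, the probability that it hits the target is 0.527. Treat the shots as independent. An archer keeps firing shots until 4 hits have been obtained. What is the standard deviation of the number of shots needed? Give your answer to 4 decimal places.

Y = total shots until the fourth success; negative binomial with r=4, p=0.527.
SD(Y) = √[r(1−p)/p²] = √(6.812396) = 2.610057

2.6101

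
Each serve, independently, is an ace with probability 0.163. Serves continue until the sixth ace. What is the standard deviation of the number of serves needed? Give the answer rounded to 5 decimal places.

Y = total serves until the sixth success; negative binomial with r=6, p=0.163.
SD(Y) = √[r(1−p)/p²] = √(189.0172758) = 13.7483554

13.74836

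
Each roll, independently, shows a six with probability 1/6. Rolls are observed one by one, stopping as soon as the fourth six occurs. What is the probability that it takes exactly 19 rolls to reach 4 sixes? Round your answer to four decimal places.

Y = trial on which the fourth success occurs; negative binomial, r=4, p=0.166667.
P(Y=19) = C(18,3) · p^4 · (1−p)^15
= 816 · 0.0007716 · 0.064905 = 0.040866

0.0409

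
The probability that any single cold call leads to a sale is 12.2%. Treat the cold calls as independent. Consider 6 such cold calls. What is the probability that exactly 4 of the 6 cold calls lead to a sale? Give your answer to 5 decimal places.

X ~ Binomial(n=6, p=0.122).
P(X=4) = C(6,4) · p^4 · (1−p)^2
= 15 · 0.00022153 · 0.77088 = 0.0025616

0.00256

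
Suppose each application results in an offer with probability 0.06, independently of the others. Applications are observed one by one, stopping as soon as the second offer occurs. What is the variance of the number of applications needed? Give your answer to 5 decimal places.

Y = total applications until the second success; negative binomial with r=2, p=0.06.
Var(Y) = r(1−p)/p² = 2·0.94 / 0.06² = 522.2222222

522.22222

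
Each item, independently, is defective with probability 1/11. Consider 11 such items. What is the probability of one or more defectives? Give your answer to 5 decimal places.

P(at least one) = 1 − P(none) = 1 − (1 − 0.090909)^11
= 1 − 0.3504939 = 0.6495061

0.64951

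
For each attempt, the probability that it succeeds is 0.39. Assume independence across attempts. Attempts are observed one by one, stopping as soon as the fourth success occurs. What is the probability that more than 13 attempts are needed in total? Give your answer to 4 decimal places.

0.1877

Needing more than 13 attempts ⇔ fewer than 4 successes in the first 13. With X ~ Binomial(13, 0.39), P(Y > 13) = P(X ≤ 3).
  k=0: C(13,0)·0.39^0·0.61^13 = 0.001619
  k=1: C(13,1)·0.39^1·0.61^12 = 0.013458
  k=2: C(13,2)·0.39^2·0.61^11 = 0.051624
  k=3: C(13,3)·0.39^3·0.61^10 = 0.121020
P(X ≤ 3) = 0.187721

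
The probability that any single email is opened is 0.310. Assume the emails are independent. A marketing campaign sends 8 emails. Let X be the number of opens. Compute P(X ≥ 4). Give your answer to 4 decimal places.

X ~ Binomial(8, 0.31); P(X ≥ 4) = Σ C(8,k) p^k (1−p)^(8−k) over k:
  k=4: C(8,4)·0.31^4·0.69^4 = 0.146535
  k=5: C(8,5)·0.31^5·0.69^3 = 0.052668
  k=6: C(8,6)·0.31^6·0.69^2 = 0.011831
  k=7: C(8,7)·0.31^7·0.69^1 = 0.001519
  k=8: C(8,8)·0.31^8·0.69^0 = 0.000085
Total = 0.212638

0.2126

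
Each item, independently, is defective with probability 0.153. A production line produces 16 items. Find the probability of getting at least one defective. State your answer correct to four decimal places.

P(at least one) = 1 − P(none) = 1 − (1 − 0.153)^16
= 1 − 0.070167 = 0.929833

0.9298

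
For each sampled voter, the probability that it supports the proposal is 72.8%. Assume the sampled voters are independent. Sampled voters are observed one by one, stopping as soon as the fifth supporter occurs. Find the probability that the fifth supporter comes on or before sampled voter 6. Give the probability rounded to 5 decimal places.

0.48258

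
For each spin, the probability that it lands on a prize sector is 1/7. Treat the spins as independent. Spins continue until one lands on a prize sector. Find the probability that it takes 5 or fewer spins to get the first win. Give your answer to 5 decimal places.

0.53734

Y = number of spins to the first success; geometric, p = 0.142857.
P(Y ≤ 5) = 1 − (1−p)^5 = 1 − 0.4626644 = 0.5373356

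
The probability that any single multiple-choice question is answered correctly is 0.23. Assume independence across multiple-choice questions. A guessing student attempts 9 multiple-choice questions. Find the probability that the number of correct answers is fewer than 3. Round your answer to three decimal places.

X ~ Binomial(9, 0.23); P(X ≤ 2) = Σ C(9,k) p^k (1−p)^(9−k) over k:
  k=0: C(9,0)·0.23^0·0.77^9 = 0.09515
  k=1: C(9,1)·0.23^1·0.77^8 = 0.25580
  k=2: C(9,2)·0.23^2·0.77^7 = 0.30563
Total = 0.65658

0.657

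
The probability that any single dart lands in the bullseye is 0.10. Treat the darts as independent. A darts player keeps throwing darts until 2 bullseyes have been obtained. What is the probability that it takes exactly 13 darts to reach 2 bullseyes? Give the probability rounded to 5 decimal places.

Y = trial on which the second success occurs; negative binomial, r=2, p=0.10.
P(Y=13) = C(12,1) · p^2 · (1−p)^11
= 12 · 0.01 · 0.31381 = 0.0376573

0.03766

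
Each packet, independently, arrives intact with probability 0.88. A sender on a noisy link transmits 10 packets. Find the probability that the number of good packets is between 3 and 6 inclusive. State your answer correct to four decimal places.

X ~ Binomial(10, 0.88); P(3 ≤ X ≤ 6) = Σ C(10,k) p^k (1−p)^(10−k) over k:
  k=3: C(10,3)·0.88^3·0.12^7 = 0.000029
  k=4: C(10,4)·0.88^4·0.12^6 = 0.000376
  k=5: C(10,5)·0.88^5·0.12^5 = 0.003309
  k=6: C(10,6)·0.88^6·0.12^4 = 0.020223
Total = 0.023937

0.0239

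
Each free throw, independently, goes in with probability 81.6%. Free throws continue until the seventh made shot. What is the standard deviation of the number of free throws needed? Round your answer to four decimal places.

Y = total free throws until the seventh success; negative binomial with r=7, p=0.816.
SD(Y) = √[r(1−p)/p²] = √(1.934352) = 1.390810

1.3908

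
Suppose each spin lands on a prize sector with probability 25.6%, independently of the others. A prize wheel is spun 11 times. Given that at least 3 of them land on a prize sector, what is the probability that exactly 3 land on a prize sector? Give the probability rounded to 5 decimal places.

0.46143

X ~ Binomial(11, 0.256). Want P(X=3 | X≥3) = P(X=3) / P(X≥3).
P(X=3) = C(11,3)·0.256^3·0.744^8 = 0.2598887
P(X≥3) = 1 − 0.0386636 − 0.1463396 − 0.2517671 = 0.5632296
Ratio = 0.2598887 / 0.5632296 = 0.4614258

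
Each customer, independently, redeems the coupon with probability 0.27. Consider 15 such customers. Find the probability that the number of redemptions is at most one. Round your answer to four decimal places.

X ~ Binomial(15, 0.27); P(X ≤ 1) = Σ C(15,k) p^k (1−p)^(15−k) over k:
  k=0: C(15,0)·0.27^0·0.73^15 = 0.008909
  k=1: C(15,1)·0.27^1·0.73^14 = 0.049428
Total = 0.058338

0.0583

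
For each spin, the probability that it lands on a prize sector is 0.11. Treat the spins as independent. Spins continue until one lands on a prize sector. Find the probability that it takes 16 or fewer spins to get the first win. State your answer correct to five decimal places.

Y = number of spins to the first success; geometric, p = 0.11.
P(Y ≤ 16) = 1 − (1−p)^16 = 1 − 0.1549673 = 0.8450327

0.84503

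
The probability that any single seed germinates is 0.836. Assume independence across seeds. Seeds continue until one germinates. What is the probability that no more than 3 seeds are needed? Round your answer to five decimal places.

Y = number of seeds to the first success; geometric, p = 0.836.
P(Y ≤ 3) = 1 − (1−p)^3 = 1 − 0.0044109 = 0.9955891

0.99559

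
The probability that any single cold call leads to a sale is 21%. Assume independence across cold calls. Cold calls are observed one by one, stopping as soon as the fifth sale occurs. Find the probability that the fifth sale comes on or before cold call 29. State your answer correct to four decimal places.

0.7587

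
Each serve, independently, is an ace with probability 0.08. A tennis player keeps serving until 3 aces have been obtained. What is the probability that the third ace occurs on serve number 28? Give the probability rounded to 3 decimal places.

0.022

Y = trial on which the third success occurs; negative binomial, r=3, p=0.08.
P(Y=28) = C(27,2) · p^3 · (1−p)^25
= 351 · 0.000512 · 0.12436 = 0.02235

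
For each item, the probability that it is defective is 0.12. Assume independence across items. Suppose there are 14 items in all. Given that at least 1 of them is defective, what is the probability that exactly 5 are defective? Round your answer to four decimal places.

0.0189

X ~ Binomial(14, 0.12). Want P(X=5 | X≥1) = P(X=5) / P(X≥1).
P(X=5) = C(14,5)·0.12^5·0.88^9 = 0.015766
P(X≥1) = 1 − 0.167016 = 0.832984
Ratio = 0.015766 / 0.832984 = 0.018927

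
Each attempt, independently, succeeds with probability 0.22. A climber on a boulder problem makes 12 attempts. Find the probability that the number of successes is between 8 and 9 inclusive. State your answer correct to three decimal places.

0.001

X ~ Binomial(12, 0.22); P(8 ≤ X ≤ 9) = Σ C(12,k) p^k (1−p)^(12−k) over k:
  k=8: C(12,8)·0.22^8·0.78^4 = 0.00101
  k=9: C(12,9)·0.22^9·0.78^3 = 0.00013
Total = 0.00113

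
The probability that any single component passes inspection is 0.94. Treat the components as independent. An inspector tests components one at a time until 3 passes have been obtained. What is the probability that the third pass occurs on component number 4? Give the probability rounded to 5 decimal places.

Y = trial on which the third success occurs; negative binomial, r=3, p=0.94.
P(Y=4) = C(3,2) · p^3 · (1−p)^1
= 3 · 0.83058 · 0.06 = 0.1495051

0.14951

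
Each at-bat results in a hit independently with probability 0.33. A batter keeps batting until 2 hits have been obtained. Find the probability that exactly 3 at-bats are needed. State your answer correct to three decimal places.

0.146

Y = trial on which the second success occurs; negative binomial, r=2, p=0.33.
P(Y=3) = C(2,1) · p^2 · (1−p)^1
= 2 · 0.1089 · 0.67 = 0.14593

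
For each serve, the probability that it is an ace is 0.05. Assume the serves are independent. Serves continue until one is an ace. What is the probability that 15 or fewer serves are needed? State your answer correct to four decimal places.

0.5367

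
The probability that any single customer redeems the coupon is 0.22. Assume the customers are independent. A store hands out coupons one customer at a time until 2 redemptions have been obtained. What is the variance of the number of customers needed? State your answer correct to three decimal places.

Y = total customers until the second success; negative binomial with r=2, p=0.22.
Var(Y) = r(1−p)/p² = 2·0.78 / 0.22² = 32.23140

32.231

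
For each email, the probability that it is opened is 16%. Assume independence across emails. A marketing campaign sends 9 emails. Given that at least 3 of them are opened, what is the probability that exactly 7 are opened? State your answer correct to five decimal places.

0.00042

X ~ Binomial(9, 0.16). Want P(X=7 | X≥3) = P(X=7) / P(X≥3).
P(X=7) = C(9,7)·0.16^7·0.84^2 = 0.0000682
P(X≥3) = 1 − 0.2082157 − 0.3569413 − 0.2719553 = 0.1628877
Ratio = 0.0000682 / 0.1628877 = 0.0004186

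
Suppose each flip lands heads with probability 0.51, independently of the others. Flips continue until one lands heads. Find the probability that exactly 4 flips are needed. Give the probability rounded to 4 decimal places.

0.0600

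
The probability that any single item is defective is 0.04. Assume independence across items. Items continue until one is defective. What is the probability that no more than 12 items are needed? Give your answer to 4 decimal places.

Y = number of items to the first success; geometric, p = 0.04.
P(Y ≤ 12) = 1 − (1−p)^12 = 1 − 0.612710 = 0.387290

0.3873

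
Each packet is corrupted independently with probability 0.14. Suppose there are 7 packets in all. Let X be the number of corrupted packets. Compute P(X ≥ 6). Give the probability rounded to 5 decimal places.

X ~ Binomial(7, 0.14); P(X ≥ 6) = Σ C(7,k) p^k (1−p)^(7−k) over k:
  k=6: C(7,6)·0.14^6·0.86^1 = 0.0000453
  k=7: C(7,7)·0.14^7·0.86^0 = 0.0000011
Total = 0.0000464

0.00005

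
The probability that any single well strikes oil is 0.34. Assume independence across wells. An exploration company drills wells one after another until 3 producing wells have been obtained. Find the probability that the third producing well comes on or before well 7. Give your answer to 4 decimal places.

0.4447

Finishing within 7 wells ⇔ at least 3 successes in the first 7. With X ~ Binomial(7, 0.34), P(Y ≤ 7) = 1 − P(X ≤ 2).
  k=0: C(7,0)·0.34^0·0.66^7 = 0.054552
  k=1: C(7,1)·0.34^1·0.66^6 = 0.196716
  k=2: C(7,2)·0.34^2·0.66^5 = 0.304016
1 − 0.555284 = 0.444716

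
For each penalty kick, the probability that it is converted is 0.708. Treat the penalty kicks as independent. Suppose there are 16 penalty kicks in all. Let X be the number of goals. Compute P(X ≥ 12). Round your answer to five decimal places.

0.47814

X ~ Binomial(16, 0.708); P(X ≥ 12) = Σ C(16,k) p^k (1−p)^(16−k) over k:
  k=12: C(16,12)·0.708^12·0.292^4 = 0.2098949
  k=13: C(16,13)·0.708^13·0.292^3 = 0.1565918
  k=14: C(16,14)·0.708^14·0.292^2 = 0.0813603
  k=15: C(16,15)·0.708^15·0.292^1 = 0.0263028
  k=16: C(16,16)·0.708^16·0.292^0 = 0.0039860
Total = 0.4781357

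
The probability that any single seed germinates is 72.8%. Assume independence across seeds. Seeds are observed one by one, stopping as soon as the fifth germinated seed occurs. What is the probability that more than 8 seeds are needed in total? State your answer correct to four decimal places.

0.1465

Needing more than 8 seeds ⇔ fewer than 5 successes in the first 8. With X ~ Binomial(8, 0.728), P(Y > 8) = P(X ≤ 4).
  k=0: C(8,0)·0.728^0·0.272^8 = 0.000030
  k=1: C(8,1)·0.728^1·0.272^7 = 0.000642
  k=2: C(8,2)·0.728^2·0.272^6 = 0.006009
  k=3: C(8,3)·0.728^3·0.272^5 = 0.032168
  k=4: C(8,4)·0.728^4·0.272^4 = 0.107622
P(X ≤ 4) = 0.146471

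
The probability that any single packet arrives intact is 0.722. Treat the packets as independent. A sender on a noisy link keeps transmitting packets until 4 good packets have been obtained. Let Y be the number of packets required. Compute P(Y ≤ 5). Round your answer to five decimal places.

0.57391

Finishing within 5 packets ⇔ at least 4 successes in the first 5. With X ~ Binomial(5, 0.722), P(Y ≤ 5) = 1 − P(X ≤ 3).
  k=0: C(5,0)·0.722^0·0.278^5 = 0.0016604
  k=1: C(5,1)·0.722^1·0.278^4 = 0.0215619
  k=2: C(5,2)·0.722^2·0.278^3 = 0.1119976
  k=3: C(5,3)·0.722^3·0.278^2 = 0.2908715
1 − 0.4260914 = 0.5739086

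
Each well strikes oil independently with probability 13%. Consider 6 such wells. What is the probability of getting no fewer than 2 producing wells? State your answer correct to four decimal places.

X ~ Binomial(6, 0.13); P(X ≥ 2) = Σ C(6,k) p^k (1−p)^(6−k) over k:
  k=2: C(6,2)·0.13^2·0.87^4 = 0.145230
  k=3: C(6,3)·0.13^3·0.87^3 = 0.028935
  k=4: C(6,4)·0.13^4·0.87^2 = 0.003243
  k=5: C(6,5)·0.13^5·0.87^1 = 0.000194
  k=6: C(6,6)·0.13^6·0.87^0 = 0.000005
Total = 0.177605

0.1776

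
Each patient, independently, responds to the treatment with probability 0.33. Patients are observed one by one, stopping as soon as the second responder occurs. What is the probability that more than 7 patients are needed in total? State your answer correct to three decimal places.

Needing more than 7 patients ⇔ fewer than 2 successes in the first 7. With X ~ Binomial(7, 0.33), P(Y > 7) = P(X ≤ 1).
  k=0: C(7,0)·0.33^0·0.67^7 = 0.06061
  k=1: C(7,1)·0.33^1·0.67^6 = 0.20896
P(X ≤ 1) = 0.26957

0.270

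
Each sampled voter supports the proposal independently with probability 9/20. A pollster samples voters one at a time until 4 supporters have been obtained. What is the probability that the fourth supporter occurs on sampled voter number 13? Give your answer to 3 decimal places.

0.042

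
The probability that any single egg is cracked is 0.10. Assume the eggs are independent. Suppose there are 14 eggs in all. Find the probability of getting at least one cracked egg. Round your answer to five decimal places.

0.77123

P(at least one) = 1 − P(none) = 1 − (1 − 0.10)^14
= 1 − 0.2287679 = 0.7712321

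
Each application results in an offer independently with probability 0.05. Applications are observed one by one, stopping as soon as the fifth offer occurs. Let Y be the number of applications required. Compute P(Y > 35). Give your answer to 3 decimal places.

Needing more than 35 applications ⇔ fewer than 5 successes in the first 35. With X ~ Binomial(35, 0.05), P(Y > 35) = P(X ≤ 4).
  k=0: C(35,0)·0.05^0·0.95^35 = 0.16608
  k=1: C(35,1)·0.05^1·0.95^34 = 0.30594
  k=2: C(35,2)·0.05^2·0.95^33 = 0.27374
  k=3: C(35,3)·0.05^3·0.95^32 = 0.15848
  k=4: C(35,4)·0.05^4·0.95^31 = 0.06673
P(X ≤ 4) = 0.97097

0.971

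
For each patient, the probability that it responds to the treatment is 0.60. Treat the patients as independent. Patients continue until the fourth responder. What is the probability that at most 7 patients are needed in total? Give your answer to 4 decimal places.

0.7102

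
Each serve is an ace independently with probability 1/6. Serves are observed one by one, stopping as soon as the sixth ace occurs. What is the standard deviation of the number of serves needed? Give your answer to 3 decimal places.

Y = total serves until the sixth success; negative binomial with r=6, p=0.166667.
SD(Y) = √[r(1−p)/p²] = √(180.00000) = 13.41641

13.416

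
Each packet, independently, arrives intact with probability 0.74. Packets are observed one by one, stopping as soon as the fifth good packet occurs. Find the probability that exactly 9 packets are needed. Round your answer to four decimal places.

0.0710

Y = trial on which the fifth success occurs; negative binomial, r=5, p=0.74.
P(Y=9) = C(8,4) · p^5 · (1−p)^4
= 70 · 0.2219 · 0.0045698 = 0.070982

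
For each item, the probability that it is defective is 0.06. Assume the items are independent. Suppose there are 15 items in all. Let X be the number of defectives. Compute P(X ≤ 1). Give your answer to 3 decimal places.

0.774

X ~ Binomial(15, 0.06); P(X ≤ 1) = Σ C(15,k) p^k (1−p)^(15−k) over k:
  k=0: C(15,0)·0.06^0·0.94^15 = 0.39529
  k=1: C(15,1)·0.06^1·0.94^14 = 0.37847
Total = 0.77376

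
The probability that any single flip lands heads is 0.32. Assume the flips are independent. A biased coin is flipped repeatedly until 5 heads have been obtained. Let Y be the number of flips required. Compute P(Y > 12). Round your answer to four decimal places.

0.6692

Needing more than 12 flips ⇔ fewer than 5 successes in the first 12. With X ~ Binomial(12, 0.32), P(Y > 12) = P(X ≤ 4).
  k=0: C(12,0)·0.32^0·0.68^12 = 0.009775
  k=1: C(12,1)·0.32^1·0.68^11 = 0.055199
  k=2: C(12,2)·0.32^2·0.68^10 = 0.142867
  k=3: C(12,3)·0.32^3·0.68^9 = 0.224106
  k=4: C(12,4)·0.32^4·0.68^8 = 0.237288
P(X ≤ 4) = 0.669235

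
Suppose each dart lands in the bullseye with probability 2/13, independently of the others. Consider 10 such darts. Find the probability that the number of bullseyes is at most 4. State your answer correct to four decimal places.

0.9890

X ~ Binomial(10, 0.153846); P(X ≤ 4) = Σ C(10,k) p^k (1−p)^(10−k) over k:
  k=0: C(10,0)·0.153846^0·0.846154^10 = 0.188145
  k=1: C(10,1)·0.153846^1·0.846154^9 = 0.342082
  k=2: C(10,2)·0.153846^2·0.846154^8 = 0.279886
  k=3: C(10,3)·0.153846^3·0.846154^7 = 0.135702
  k=4: C(10,4)·0.153846^4·0.846154^6 = 0.043178
Total = 0.988993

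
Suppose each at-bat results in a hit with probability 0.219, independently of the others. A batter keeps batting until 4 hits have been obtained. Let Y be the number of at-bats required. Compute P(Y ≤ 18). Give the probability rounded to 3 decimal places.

0.578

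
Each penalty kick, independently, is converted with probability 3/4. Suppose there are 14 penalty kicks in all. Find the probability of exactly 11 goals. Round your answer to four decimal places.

0.2402

X ~ Binomial(n=14, p=0.75).
P(X=11) = C(14,11) · p^11 · (1−p)^3
= 364 · 0.042235 · 0.015625 = 0.240212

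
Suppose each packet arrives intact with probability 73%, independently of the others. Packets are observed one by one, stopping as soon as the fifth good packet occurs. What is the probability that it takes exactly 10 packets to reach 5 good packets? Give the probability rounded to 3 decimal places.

0.037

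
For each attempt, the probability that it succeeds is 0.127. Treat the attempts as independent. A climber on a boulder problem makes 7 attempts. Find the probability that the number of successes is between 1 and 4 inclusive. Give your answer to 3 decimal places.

X ~ Binomial(7, 0.127); P(1 ≤ X ≤ 4) = Σ C(7,k) p^k (1−p)^(7−k) over k:
  k=1: C(7,1)·0.127^1·0.873^6 = 0.39354
  k=2: C(7,2)·0.127^2·0.873^5 = 0.17175
  k=3: C(7,3)·0.127^3·0.873^4 = 0.04164
  k=4: C(7,4)·0.127^4·0.873^3 = 0.00606
Total = 0.61299

0.613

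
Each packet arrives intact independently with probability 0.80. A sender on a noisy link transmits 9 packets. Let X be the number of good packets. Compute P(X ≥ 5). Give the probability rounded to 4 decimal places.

X ~ Binomial(9, 0.80); P(X ≥ 5) = Σ C(9,k) p^k (1−p)^(9−k) over k:
  k=5: C(9,5)·0.80^5·0.20^4 = 0.066060
  k=6: C(9,6)·0.80^6·0.20^3 = 0.176161
  k=7: C(9,7)·0.80^7·0.20^2 = 0.301990
  k=8: C(9,8)·0.80^8·0.20^1 = 0.301990
  k=9: C(9,9)·0.80^9·0.20^0 = 0.134218
Total = 0.980419

0.9804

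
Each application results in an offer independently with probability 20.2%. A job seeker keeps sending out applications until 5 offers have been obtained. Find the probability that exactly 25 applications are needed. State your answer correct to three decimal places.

0.039

Y = trial on which the fifth success occurs; negative binomial, r=5, p=0.202.
P(Y=25) = C(24,4) · p^5 · (1−p)^20
= 10626 · 0.00033632 · 0.010966 = 0.03919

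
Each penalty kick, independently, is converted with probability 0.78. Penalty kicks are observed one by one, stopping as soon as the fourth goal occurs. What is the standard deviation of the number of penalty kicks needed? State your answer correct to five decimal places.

1.20267

Y = total penalty kicks until the fourth success; negative binomial with r=4, p=0.78.
SD(Y) = √[r(1−p)/p²] = √(1.4464168) = 1.2026707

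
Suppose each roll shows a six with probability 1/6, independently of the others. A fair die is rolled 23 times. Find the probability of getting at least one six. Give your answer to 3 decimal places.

0.985

P(at least one) = 1 − P(none) = 1 − (1 − 0.166667)^23
= 1 − 0.01509 = 0.98491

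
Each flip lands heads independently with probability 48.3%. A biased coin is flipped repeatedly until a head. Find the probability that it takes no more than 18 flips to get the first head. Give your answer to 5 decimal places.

0.99999

Y = number of flips to the first success; geometric, p = 0.483.
P(Y ≤ 18) = 1 − (1−p)^18 = 1 − 0.0000070 = 0.9999930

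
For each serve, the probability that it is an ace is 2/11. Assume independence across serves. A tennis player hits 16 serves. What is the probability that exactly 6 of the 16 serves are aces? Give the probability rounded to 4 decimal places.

0.0389

X ~ Binomial(n=16, p=0.181818).
P(X=6) = C(16,6) · p^6 · (1−p)^10
= 8008 · 3.6126e-05 · 0.13443 = 0.038891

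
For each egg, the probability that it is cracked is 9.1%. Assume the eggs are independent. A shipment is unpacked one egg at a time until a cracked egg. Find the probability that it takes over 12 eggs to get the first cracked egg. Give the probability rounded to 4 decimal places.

0.3182

Y = number of eggs to the first success; geometric, p = 0.091.
P(Y > 12) = P(first 12 all fail) = (1−p)^12 = 0.318249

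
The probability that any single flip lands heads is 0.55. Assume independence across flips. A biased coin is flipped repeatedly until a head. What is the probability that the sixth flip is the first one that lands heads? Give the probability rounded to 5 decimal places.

0.01015

Geometric (trials to first success), p = 0.55.
P(Y = 6) = (1−p)^5 · p = 0.018453 · 0.55 = 0.0101490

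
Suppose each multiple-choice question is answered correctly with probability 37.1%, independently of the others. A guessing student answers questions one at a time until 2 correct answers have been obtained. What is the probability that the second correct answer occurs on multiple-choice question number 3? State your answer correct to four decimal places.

0.1732

Y = trial on which the second success occurs; negative binomial, r=2, p=0.371.
P(Y=3) = C(2,1) · p^2 · (1−p)^1
= 2 · 0.13764 · 0.629 = 0.173152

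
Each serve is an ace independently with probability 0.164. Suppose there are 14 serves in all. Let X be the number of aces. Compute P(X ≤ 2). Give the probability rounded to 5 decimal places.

0.59038

X ~ Binomial(14, 0.164); P(X ≤ 2) = Σ C(14,k) p^k (1−p)^(14−k) over k:
  k=0: C(14,0)·0.164^0·0.836^14 = 0.0814494
  k=1: C(14,1)·0.164^1·0.836^13 = 0.2236936
  k=2: C(14,2)·0.164^2·0.836^12 = 0.2852361
Total = 0.5903790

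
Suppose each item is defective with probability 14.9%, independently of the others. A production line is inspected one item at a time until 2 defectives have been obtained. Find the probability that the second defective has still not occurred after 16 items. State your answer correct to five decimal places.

0.28762

Needing more than 16 items ⇔ fewer than 2 successes in the first 16. With X ~ Binomial(16, 0.149), P(Y > 16) = P(X ≤ 1).
  k=0: C(16,0)·0.149^0·0.851^16 = 0.0756612
  k=1: C(16,1)·0.149^1·0.851^15 = 0.2119579
P(X ≤ 1) = 0.2876191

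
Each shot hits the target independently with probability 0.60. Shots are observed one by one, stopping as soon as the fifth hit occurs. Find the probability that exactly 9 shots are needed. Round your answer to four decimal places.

0.1393

Y = trial on which the fifth success occurs; negative binomial, r=5, p=0.60.
P(Y=9) = C(8,4) · p^5 · (1−p)^4
= 70 · 0.07776 · 0.0256 = 0.139346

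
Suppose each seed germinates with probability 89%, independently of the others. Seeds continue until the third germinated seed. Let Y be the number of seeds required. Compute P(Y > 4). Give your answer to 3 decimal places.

0.062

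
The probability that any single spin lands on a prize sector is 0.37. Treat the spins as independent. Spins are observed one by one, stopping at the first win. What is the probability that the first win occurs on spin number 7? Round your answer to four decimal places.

Geometric (trials to first success), p = 0.37.
P(Y = 7) = (1−p)^6 · p = 0.062524 · 0.37 = 0.023134

0.0231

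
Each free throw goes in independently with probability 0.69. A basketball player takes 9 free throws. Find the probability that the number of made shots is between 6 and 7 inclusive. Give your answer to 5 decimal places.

X ~ Binomial(9, 0.69); P(6 ≤ X ≤ 7) = Σ C(9,k) p^k (1−p)^(9−k) over k:
  k=6: C(9,6)·0.69^6·0.31^3 = 0.2700592
  k=7: C(9,7)·0.69^7·0.31^2 = 0.2576140
Total = 0.5276732

0.52767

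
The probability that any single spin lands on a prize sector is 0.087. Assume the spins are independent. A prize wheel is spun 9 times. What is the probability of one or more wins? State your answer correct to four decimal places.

0.5592

P(at least one) = 1 − P(none) = 1 − (1 − 0.087)^9
= 1 − 0.440795 = 0.559205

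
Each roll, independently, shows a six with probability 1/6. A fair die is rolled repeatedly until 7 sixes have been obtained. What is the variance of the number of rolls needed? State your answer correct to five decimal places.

210.00000

Y = total rolls until the seventh success; negative binomial with r=7, p=0.166667.
Var(Y) = r(1−p)/p² = 7·0.833333 / 0.166667² = 210.0000000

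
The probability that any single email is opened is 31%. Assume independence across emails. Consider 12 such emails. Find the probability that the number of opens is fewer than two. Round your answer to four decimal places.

0.0744

X ~ Binomial(12, 0.31); P(X ≤ 1) = Σ C(12,k) p^k (1−p)^(12−k) over k:
  k=0: C(12,0)·0.31^0·0.69^12 = 0.011646
  k=1: C(12,1)·0.31^1·0.69^11 = 0.062789
Total = 0.074435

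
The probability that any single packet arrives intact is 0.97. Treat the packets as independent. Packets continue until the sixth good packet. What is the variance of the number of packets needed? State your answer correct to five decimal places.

Y = total packets until the sixth success; negative binomial with r=6, p=0.97.
Var(Y) = r(1−p)/p² = 6·0.03 / 0.97² = 0.1913062

0.19131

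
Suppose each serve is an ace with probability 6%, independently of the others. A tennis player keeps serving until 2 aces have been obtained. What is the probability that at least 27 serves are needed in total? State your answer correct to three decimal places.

Needing more than 26 serves ⇔ fewer than 2 successes in the first 26. With X ~ Binomial(26, 0.06), P(Y > 26) = P(X ≤ 1).
  k=0: C(26,0)·0.06^0·0.94^26 = 0.20014
  k=1: C(26,1)·0.06^1·0.94^25 = 0.33214
P(X ≤ 1) = 0.53228

0.532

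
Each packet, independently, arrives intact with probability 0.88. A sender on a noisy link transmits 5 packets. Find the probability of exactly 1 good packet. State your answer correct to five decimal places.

0.00091

X ~ Binomial(n=5, p=0.88).
P(X=1) = C(5,1) · p^1 · (1−p)^4
= 5 · 0.88 · 0.00020736 = 0.0009124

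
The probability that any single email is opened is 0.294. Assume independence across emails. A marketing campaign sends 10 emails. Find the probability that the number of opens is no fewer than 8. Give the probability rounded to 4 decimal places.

X ~ Binomial(10, 0.294); P(X ≥ 8) = Σ C(10,k) p^k (1−p)^(10−k) over k:
  k=8: C(10,8)·0.294^8·0.706^2 = 0.001252
  k=9: C(10,9)·0.294^9·0.706^1 = 0.000116
  k=10: C(10,10)·0.294^10·0.706^0 = 0.000005
Total = 0.001373

0.0014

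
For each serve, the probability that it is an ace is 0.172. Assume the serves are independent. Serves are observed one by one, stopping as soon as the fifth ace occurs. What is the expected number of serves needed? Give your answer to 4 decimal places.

29.0698

Y = total serves until the fifth success; negative binomial with r=5, p=0.172.
E[Y] = r / p = 5 / 0.172 = 29.069767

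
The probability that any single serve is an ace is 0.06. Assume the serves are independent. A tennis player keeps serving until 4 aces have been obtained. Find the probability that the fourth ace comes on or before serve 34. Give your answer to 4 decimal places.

0.1446

Finishing within 34 serves ⇔ at least 4 successes in the first 34. With X ~ Binomial(34, 0.06), P(Y ≤ 34) = 1 − P(X ≤ 3).
  k=0: C(34,0)·0.06^0·0.94^34 = 0.121996
  k=1: C(34,1)·0.06^1·0.94^33 = 0.264758
  k=2: C(34,2)·0.06^2·0.94^32 = 0.278841
  k=3: C(34,3)·0.06^3·0.94^31 = 0.189849
1 − 0.855445 = 0.144555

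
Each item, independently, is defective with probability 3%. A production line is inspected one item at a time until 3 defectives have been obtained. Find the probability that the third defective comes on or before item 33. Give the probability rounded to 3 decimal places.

0.076

Finishing within 33 items ⇔ at least 3 successes in the first 33. With X ~ Binomial(33, 0.03), P(Y ≤ 33) = 1 − P(X ≤ 2).
  k=0: C(33,0)·0.03^0·0.97^33 = 0.36599
  k=1: C(33,1)·0.03^1·0.97^32 = 0.37353
  k=2: C(33,2)·0.03^2·0.97^31 = 0.18484
1 − 0.92436 = 0.07564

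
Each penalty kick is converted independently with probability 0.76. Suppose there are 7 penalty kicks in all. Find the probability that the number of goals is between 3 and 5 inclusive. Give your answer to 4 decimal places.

X ~ Binomial(7, 0.76); P(3 ≤ X ≤ 5) = Σ C(7,k) p^k (1−p)^(7−k) over k:
  k=3: C(7,3)·0.76^3·0.24^4 = 0.050975
  k=4: C(7,4)·0.76^4·0.24^3 = 0.161420
  k=5: C(7,5)·0.76^5·0.24^2 = 0.306697
Total = 0.519091

0.5191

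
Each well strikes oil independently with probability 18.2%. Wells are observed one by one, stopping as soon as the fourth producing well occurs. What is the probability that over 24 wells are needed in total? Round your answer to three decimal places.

0.341

Needing more than 24 wells ⇔ fewer than 4 successes in the first 24. With X ~ Binomial(24, 0.182), P(Y > 24) = P(X ≤ 3).
  k=0: C(24,0)·0.182^0·0.818^24 = 0.00806
  k=1: C(24,1)·0.182^1·0.818^23 = 0.04301
  k=2: C(24,2)·0.182^2·0.818^22 = 0.11006
  k=3: C(24,3)·0.182^3·0.818^21 = 0.17957
P(X ≤ 3) = 0.34070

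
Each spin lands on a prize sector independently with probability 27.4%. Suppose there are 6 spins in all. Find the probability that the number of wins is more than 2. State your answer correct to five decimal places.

X ~ Binomial(6, 0.274); P(X ≥ 3) = Σ C(6,k) p^k (1−p)^(6−k) over k:
  k=3: C(6,3)·0.274^3·0.726^3 = 0.1574315
  k=4: C(6,4)·0.274^4·0.726^2 = 0.0445622
  k=5: C(6,5)·0.274^5·0.726^1 = 0.0067273
  k=6: C(6,6)·0.274^6·0.726^0 = 0.0004232
Total = 0.2091441

0.20914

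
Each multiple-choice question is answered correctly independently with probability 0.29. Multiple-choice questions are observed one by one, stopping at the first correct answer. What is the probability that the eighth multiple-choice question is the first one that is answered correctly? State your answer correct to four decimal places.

0.0264

Geometric (trials to first success), p = 0.29.
P(Y = 8) = (1−p)^7 · p = 0.090951 · 0.29 = 0.026376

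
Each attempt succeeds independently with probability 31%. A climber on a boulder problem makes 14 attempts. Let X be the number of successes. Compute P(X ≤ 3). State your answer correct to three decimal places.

0.325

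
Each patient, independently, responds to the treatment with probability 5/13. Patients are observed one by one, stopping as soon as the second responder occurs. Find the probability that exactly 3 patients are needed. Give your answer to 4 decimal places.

0.1821

Y = trial on which the second success occurs; negative binomial, r=2, p=0.384615.
P(Y=3) = C(2,1) · p^2 · (1−p)^1
= 2 · 0.14793 · 0.61538 = 0.182066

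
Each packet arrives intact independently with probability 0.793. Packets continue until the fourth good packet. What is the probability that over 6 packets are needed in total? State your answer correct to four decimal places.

0.1077

Needing more than 6 packets ⇔ fewer than 4 successes in the first 6. With X ~ Binomial(6, 0.793), P(Y > 6) = P(X ≤ 3).
  k=0: C(6,0)·0.793^0·0.207^6 = 0.000079
  k=1: C(6,1)·0.793^1·0.207^5 = 0.001808
  k=2: C(6,2)·0.793^2·0.207^4 = 0.017319
  k=3: C(6,3)·0.793^3·0.207^3 = 0.088463
P(X ≤ 3) = 0.107669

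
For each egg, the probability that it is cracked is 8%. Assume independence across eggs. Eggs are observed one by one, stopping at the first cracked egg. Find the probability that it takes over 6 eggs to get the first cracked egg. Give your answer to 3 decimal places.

Y = number of eggs to the first success; geometric, p = 0.08.
P(Y > 6) = P(first 6 all fail) = (1−p)^6 = 0.60636

0.606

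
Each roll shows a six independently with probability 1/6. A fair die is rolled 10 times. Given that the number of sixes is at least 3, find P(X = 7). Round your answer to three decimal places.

0.001

X ~ Binomial(10, 0.166667). Want P(X=7 | X≥3) = P(X=7) / P(X≥3).
P(X=7) = C(10,7)·0.166667^7·0.833333^3 = 0.00025
P(X≥3) = 1 − 0.16151 − 0.32301 − 0.29071 = 0.22477
Ratio = 0.00025 / 0.22477 = 0.00110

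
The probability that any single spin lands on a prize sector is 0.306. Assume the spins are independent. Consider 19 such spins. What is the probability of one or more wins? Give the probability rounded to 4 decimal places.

P(at least one) = 1 − P(none) = 1 − (1 − 0.306)^19
= 1 − 0.000968 = 0.999032

0.9990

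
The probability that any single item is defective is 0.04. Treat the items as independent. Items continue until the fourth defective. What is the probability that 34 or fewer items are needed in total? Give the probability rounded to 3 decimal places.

0.046

Finishing within 34 items ⇔ at least 4 successes in the first 34. With X ~ Binomial(34, 0.04), P(Y ≤ 34) = 1 − P(X ≤ 3).
  k=0: C(34,0)·0.04^0·0.96^34 = 0.24959
  k=1: C(34,1)·0.04^1·0.96^33 = 0.35358
  k=2: C(34,2)·0.04^2·0.96^32 = 0.24309
  k=3: C(34,3)·0.04^3·0.96^31 = 0.10804
1 − 0.95429 = 0.04571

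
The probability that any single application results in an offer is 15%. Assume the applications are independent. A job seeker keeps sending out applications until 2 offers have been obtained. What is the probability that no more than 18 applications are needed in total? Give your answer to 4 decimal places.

0.7759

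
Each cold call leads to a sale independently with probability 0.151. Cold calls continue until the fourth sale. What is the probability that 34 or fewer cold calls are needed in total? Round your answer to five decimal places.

Finishing within 34 cold calls ⇔ at least 4 successes in the first 34. With X ~ Binomial(34, 0.151), P(Y ≤ 34) = 1 − P(X ≤ 3).
  k=0: C(34,0)·0.151^0·0.849^34 = 0.0038270
  k=1: C(34,1)·0.151^1·0.849^33 = 0.0231425
  k=2: C(34,2)·0.151^2·0.849^32 = 0.0679146
  k=3: C(34,3)·0.151^3·0.849^31 = 0.1288430
1 − 0.2237270 = 0.7762730

0.77627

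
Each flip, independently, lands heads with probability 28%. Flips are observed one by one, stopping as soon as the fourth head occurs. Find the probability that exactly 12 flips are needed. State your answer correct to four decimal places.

Y = trial on which the fourth success occurs; negative binomial, r=4, p=0.28.
P(Y=12) = C(11,3) · p^4 · (1−p)^8
= 165 · 0.0061466 · 0.07222 = 0.073245

0.0732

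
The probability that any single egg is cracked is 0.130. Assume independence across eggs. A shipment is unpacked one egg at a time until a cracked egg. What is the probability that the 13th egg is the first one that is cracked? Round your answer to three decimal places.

Geometric (trials to first success), p = 0.13.
P(Y = 13) = (1−p)^12 · p = 0.18803 · 0.13 = 0.02444

0.024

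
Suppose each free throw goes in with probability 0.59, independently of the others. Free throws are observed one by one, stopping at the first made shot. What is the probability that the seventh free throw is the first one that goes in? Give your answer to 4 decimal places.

Geometric (trials to first success), p = 0.59.
P(Y = 7) = (1−p)^6 · p = 0.0047501 · 0.59 = 0.002803

0.0028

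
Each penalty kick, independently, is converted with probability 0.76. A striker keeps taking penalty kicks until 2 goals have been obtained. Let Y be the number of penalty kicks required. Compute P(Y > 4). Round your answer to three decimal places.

0.045

Needing more than 4 penalty kicks ⇔ fewer than 2 successes in the first 4. With X ~ Binomial(4, 0.76), P(Y > 4) = P(X ≤ 1).
  k=0: C(4,0)·0.76^0·0.24^4 = 0.00332
  k=1: C(4,1)·0.76^1·0.24^3 = 0.04202
P(X ≤ 1) = 0.04534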